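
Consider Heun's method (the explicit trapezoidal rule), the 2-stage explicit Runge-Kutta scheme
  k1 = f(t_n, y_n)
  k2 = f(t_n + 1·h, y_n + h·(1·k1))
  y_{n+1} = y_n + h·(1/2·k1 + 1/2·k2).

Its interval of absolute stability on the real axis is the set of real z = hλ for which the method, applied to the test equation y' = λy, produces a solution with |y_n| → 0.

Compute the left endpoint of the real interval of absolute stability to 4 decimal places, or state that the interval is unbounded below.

z* = -2.0000.

With y'=λy (z=hλ):
  order 2, 2-stage ⇒ R(z)=1+z+z^2/2
  (e.g. R(-0.38)=0.69220, |R|=0.69220)

Find x<0 with |R(x)|<1.
x=-0.38: |R|=0.6922
|R(-1.33)|=0.5544 |R(-1.21)|=0.5221 |R(-0.69)|=0.5481
Bisect:
  x_lo=-2.8132 |R|=2.1439  x_hi=-0.1688 |R|=0.8454
  mid=-1.49100 |R|=0.62054 →hi
  mid=-2.15210 |R|=1.16367 →lo
  mid=-1.82155 |R|=0.83747 →hi
  mid=-1.98683 |R|=0.98692 →hi
  mid=-2.06947 |R|=1.07188 →lo
  mid=-2.02815 |R|=1.02854 →lo
  mid=-2.00749 |R|=1.00752 →lo
  mid=-1.99716 |R|=0.99716 →hi
  ...
  [-2.00006,-1.99990] ⇒ x*=-2.0000
So |R|<1 on (-2.0000, 0).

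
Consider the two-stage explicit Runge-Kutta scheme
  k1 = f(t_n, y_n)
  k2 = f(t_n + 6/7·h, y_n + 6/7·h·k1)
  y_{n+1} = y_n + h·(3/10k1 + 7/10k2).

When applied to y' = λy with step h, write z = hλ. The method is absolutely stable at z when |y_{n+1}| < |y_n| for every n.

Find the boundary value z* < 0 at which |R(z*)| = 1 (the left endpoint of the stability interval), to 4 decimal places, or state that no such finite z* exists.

Set f=λy, z=hλ:
  k1=λy_n ⇒ h·k1=z·y_n;  k2=λ(1+6/7z)y_n ⇒ h·k2=z(1+6/7z)y_n
  y_{n+1}/y_n = 1 + 3/10z + 7/10z(1+6/7z) = 1 + z + 3/5z²
  so R(z) = 1 + z + 3/5z².

Need |R(x)|<1, x<0.
x=-0.94: |R|=0.5902
R=1: x+3/5x²=0 ⇒ x=−5/3=-1.6667; min R=1−1/(4·3/5)=0.5833>−1
Confirm numerically:
  x=-1.274: |R|=0.69985 <1
  x=-1.204: |R|=0.66577 <1
  x=-0.957: |R|=0.59251 <1
  x=-0.811: |R|=0.58363 <1
  x=-2.245: |R|=1.77902 >1
  x=-2.160: |R|=1.63936 >1
  x=-2.040: |R|=1.45696 >1
Stable set (-1.6667, 0).

left endpoint -1.6667.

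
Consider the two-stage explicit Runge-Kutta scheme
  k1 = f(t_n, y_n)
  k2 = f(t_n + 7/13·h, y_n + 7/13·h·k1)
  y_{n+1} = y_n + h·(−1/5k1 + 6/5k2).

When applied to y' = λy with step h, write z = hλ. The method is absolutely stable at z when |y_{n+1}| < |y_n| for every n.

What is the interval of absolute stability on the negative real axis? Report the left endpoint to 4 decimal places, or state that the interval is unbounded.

z∈(-1.5476,0).

On y'=λy, z=hλ:
  k1=λy_n ⇒ h·k1=z·y_n;  k2=λ(1+7/13z)y_n ⇒ h·k2=z(1+7/13z)y_n
  y_{n+1}/y_n = 1 − 1/5z + 6/5z(1+7/13z) = 1 + z + 42/65z²
  Hence R(z) = 1 + z + 42/65z².

Solve |R(x)|<1 on ℝ⁻.
x=-1.14: |R|=0.6997
R=1: x+42/65x²=0 ⇒ x=−65/42=-1.5476; min R=1−1/(4·42/65)=0.6131>−1
Confirm numerically:
  x=-1.264: |R|=0.76836 <1
  x=-1.106: |R|=0.68440 <1
  x=-1.056: |R|=0.66455 <1
  x=-0.649: |R|=0.62316 <1
  x=-2.145: |R|=1.82797 >1
  x=-1.589: |R|=1.04249 >1
So |R|<1 on (-1.5476, 0).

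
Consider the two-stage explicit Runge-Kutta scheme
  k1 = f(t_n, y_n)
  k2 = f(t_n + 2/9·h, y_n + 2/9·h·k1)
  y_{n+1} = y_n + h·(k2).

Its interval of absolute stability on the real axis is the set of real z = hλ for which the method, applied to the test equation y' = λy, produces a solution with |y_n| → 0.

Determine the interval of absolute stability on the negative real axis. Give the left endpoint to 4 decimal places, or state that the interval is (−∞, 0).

z∈(-4.5000,0).

On y'=λy, z=hλ:
  k1=λy_n ⇒ h·k1=z·y_n;  k2=λ(1+2/9z)y_n ⇒ h·k2=z(1+2/9z)y_n
  y_{n+1}/y_n = 1 + z(1+2/9z) = 1 + z + 2/9z²
  ⇒ R(z) = 1 + z + 2/9z².

Need |R(x)|<1, x<0.
x=-0.32: |R|=0.7028
R=1: x+2/9x²=0 ⇒ x=−9/2=-4.5000; min R=1−1/(4·2/9)=-0.1250>−1
Confirm numerically:
  x=-3.454: |R|=0.19714 <1
  x=-3.045: |R|=0.01545 <1
  x=-2.677: |R|=0.08448 <1
  x=-2.622: |R|=0.09425 <1
  x=-4.932: |R|=1.47347 >1
  x=-4.830: |R|=1.35420 >1
  x=-4.583: |R|=1.08453 >1
So |R|<1 on (-4.5000, 0).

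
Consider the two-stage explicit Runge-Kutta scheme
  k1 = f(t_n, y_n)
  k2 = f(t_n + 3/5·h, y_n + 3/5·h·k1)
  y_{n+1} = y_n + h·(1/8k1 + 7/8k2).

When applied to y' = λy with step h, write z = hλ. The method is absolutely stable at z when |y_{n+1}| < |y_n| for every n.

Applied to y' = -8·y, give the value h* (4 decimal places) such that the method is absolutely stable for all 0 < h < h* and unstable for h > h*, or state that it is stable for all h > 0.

(-1.9048,0); λ=-8 ⇒ h* = (40/21)/8 = 0.2381.

On y'=λy, z=hλ:
  k1=λy_n ⇒ h·k1=z·y_n;  k2=λ(1+3/5z)y_n ⇒ h·k2=z(1+3/5z)y_n
  y_{n+1}/y_n = 1 + 1/8z + 7/8z(1+3/5z) = 1 + z + 21/40z²
  so R(z) = 1 + z + 21/40z².

Boundary: |R(x)|=1, x<0.
x=-0.94: |R|=0.5239
R=1: x+21/40x²=0 ⇒ x=−40/21=-1.9048; min R=1−1/(4·21/40)=0.5238>−1
Confirm numerically:
  x=-1.745: |R|=0.85364 <1
  x=-1.692: |R|=0.81100 <1
  x=-1.010: |R|=0.52555 <1
  x=-0.888: |R|=0.52599 <1
  x=-2.409: |R|=1.63772 >1
  x=-2.366: |R|=1.57293 >1
  x=-2.311: |R|=1.49288 >1
Interval (-1.9048, 0).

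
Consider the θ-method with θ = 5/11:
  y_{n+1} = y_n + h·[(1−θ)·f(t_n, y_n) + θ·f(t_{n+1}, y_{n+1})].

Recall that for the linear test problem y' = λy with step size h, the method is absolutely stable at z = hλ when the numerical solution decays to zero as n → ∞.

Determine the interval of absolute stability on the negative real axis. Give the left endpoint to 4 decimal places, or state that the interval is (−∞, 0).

On y'=λy, z=hλ:
  y_{n+1} = y_n + z·[6/11·y_n + 5/11·y_{n+1}] ⇒ (1 − 5/11z)y_{n+1} = (1 + 6/11z)y_n
  R(z) = (1 + 6/11z)/(1 − 5/11z).

Boundary: |R(x)|=1, x<0.
x=-1.65: |R|=0.0571
R=−1: 1+6/11x = −1+5/11x ⇒ -1/11x=2 ⇒ x=2/(-1/11)=-22.0000
Confirm numerically:
  x=-18.987: |R|=0.97156 <1
  x=-13.659: |R|=0.89481 <1
  x=-13.641: |R|=0.89446 <1
  x=-9.010: |R|=0.76824 <1
  x=-22.555: |R|=1.00448 >1
  x=-22.070: |R|=1.00058 >1
So |R|<1 on (-22.0000, 0).

(-22.0000, 0).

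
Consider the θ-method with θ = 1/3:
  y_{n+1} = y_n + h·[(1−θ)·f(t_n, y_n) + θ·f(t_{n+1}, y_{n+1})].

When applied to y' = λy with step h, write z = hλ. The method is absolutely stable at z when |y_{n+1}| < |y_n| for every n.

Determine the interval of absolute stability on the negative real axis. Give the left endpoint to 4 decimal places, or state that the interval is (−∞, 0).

Set f=λy, z=hλ:
  y_{n+1} = y_n + z·[2/3·y_n + 1/3·y_{n+1}] ⇒ (1 − 1/3z)y_{n+1} = (1 + 2/3z)y_n
  Hence R(z) = (1 + 2/3z)/(1 − 1/3z).

Boundary: |R(x)|=1, x<0.
x=-1.14: |R|=0.1739
R=−1: 1+2/3x = −1+1/3x ⇒ -1/3x=2 ⇒ x=2/(-1/3)=-6.0000
Confirm numerically:
  x=-5.291: |R|=0.91449 <1
  x=-3.027: |R|=0.50672 <1
  x=-3.002: |R|=0.50050 <1
  x=-6.367: |R|=1.03918 >1
  x=-6.295: |R|=1.03174 >1
Stable set (-6.0000, 0).

z∈(-6.0000,0).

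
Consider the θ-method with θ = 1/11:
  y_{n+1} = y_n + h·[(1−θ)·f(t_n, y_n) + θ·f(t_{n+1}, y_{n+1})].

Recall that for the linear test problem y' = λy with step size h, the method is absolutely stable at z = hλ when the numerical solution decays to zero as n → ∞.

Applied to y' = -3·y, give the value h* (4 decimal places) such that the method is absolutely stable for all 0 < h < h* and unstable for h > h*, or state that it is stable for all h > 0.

(-2.4444,0); λ=-3 ⇒ h* = (22/9)/3 = 0.8148.

Test eqn y'=λy, z=hλ:
  y_{n+1} = y_n + z·[10/11·y_n + 1/11·y_{n+1}] ⇒ (1 − 1/11z)y_{n+1} = (1 + 10/11z)y_n
  ⇒ R(z) = (1 + 10/11z)/(1 − 1/11z).

Boundary: |R(x)|=1, x<0.
x=-1.45: |R|=0.2811
R=−1: 1+10/11x = −1+1/11x ⇒ -9/11x=2 ⇒ x=2/(-9/11)=-2.4444
Confirm numerically:
  x=-1.898: |R|=0.61870 <1
  x=-1.717: |R|=0.48518 <1
  x=-1.445: |R|=0.27722 <1
  x=-2.717: |R|=1.17883 >1
  x=-2.528: |R|=1.05559 >1
Interval (-2.4444, 0).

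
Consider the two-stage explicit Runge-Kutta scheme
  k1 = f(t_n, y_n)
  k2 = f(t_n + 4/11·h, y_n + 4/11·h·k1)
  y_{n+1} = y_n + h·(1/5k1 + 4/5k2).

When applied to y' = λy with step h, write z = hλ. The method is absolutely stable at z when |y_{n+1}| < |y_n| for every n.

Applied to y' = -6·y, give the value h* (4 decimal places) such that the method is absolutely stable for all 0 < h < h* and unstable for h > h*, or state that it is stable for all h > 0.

Test eqn y'=λy, z=hλ:
  k1=λy_n ⇒ h·k1=z·y_n;  k2=λ(1+4/11z)y_n ⇒ h·k2=z(1+4/11z)y_n
  y_{n+1}/y_n = 1 + 1/5z + 4/5z(1+4/11z) = 1 + z + 16/55z²
  Hence R(z) = 1 + z + 16/55z².

Find x<0 with |R(x)|<1.
x=-1.78: |R|=0.1417
R=1: x+16/55x²=0 ⇒ x=−55/16=-3.4375; min R=1−1/(4·16/55)=0.1406>−1
Confirm numerically:
  x=-3.252: |R|=0.82451 <1
  x=-2.215: |R|=0.21227 <1
  x=-1.763: |R|=0.14119 <1
  x=-3.764: |R|=1.35751 >1
  x=-3.747: |R|=1.33737 >1
Stable set (-3.4375, 0).

(-3.4375,0); λ=-6 ⇒ h* = (55/16)/6 = 0.5729.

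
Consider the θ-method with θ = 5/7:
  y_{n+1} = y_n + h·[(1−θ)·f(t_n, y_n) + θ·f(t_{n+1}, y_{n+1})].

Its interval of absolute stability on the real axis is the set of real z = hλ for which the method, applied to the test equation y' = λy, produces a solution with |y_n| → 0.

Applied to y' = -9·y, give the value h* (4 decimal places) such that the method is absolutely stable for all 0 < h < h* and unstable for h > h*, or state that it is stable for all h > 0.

interval (−∞, 0). Any h>0 works for λ=-9.

With y'=λy (z=hλ):
  y_{n+1} = y_n + z·[2/7·y_n + 5/7·y_{n+1}] ⇒ (1 − 5/7z)y_{n+1} = (1 + 2/7z)y_n
  Hence R(z) = (1 + 2/7z)/(1 − 5/7z).

Need |R(x)|<1, x<0.
x=-1.55: |R|=0.2644
x=-2: |R|=0.1765
x=-10: |R|=0.2281
x=-100: |R|=0.3807
θ=5/7≥1/2 ⇒ |1+2/7x|<|1−5/7x| ∀x<0 ⇒ unbounded interval.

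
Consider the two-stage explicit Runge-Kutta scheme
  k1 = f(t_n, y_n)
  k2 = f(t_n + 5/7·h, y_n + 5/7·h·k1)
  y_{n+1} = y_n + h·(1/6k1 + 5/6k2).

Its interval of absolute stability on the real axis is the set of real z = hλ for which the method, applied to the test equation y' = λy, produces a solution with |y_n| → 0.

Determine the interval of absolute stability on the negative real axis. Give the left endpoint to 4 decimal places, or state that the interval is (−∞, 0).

Test eqn y'=λy, z=hλ:
  k1=λy_n ⇒ h·k1=z·y_n;  k2=λ(1+5/7z)y_n ⇒ h·k2=z(1+5/7z)y_n
  y_{n+1}/y_n = 1 + 1/6z + 5/6z(1+5/7z) = 1 + z + 25/42z²
  so R(z) = 1 + z + 25/42z².

Boundary: |R(x)|=1, x<0.
x=-0.96: |R|=0.5886
R=1: x+25/42x²=0 ⇒ x=−42/25=-1.6800; min R=1−1/(4·25/42)=0.5800>−1
Confirm numerically:
  x=-1.467: |R|=0.81401 <1
  x=-1.045: |R|=0.60501 <1
  x=-0.748: |R|=0.58504 <1
  x=-2.262: |R|=1.78362 >1
  x=-2.223: |R|=1.71851 >1
  x=-1.981: |R|=1.35493 >1
So |R|<1 on (-1.6800, 0).

z∈(-1.6800,0).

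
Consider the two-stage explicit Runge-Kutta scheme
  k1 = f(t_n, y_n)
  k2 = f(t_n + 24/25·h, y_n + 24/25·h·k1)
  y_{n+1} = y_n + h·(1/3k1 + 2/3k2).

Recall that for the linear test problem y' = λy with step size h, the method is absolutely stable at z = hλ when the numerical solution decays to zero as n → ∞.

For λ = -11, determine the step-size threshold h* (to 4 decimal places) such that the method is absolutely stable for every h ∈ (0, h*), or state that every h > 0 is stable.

(-1.5625,0); λ=-11 ⇒ h* = (25/16)/11 = 0.1420.

Set f=λy, z=hλ:
  k1=λy_n ⇒ h·k1=z·y_n;  k2=λ(1+24/25z)y_n ⇒ h·k2=z(1+24/25z)y_n
  y_{n+1}/y_n = 1 + 1/3z + 2/3z(1+24/25z) = 1 + z + 16/25z²
  ⇒ R(z) = 1 + z + 16/25z².

Solve |R(x)|<1 on ℝ⁻.
x=-0.47: |R|=0.6714
R=1: x+16/25x²=0 ⇒ x=−25/16=-1.5625; min R=1−1/(4·16/25)=0.6094>−1
Confirm numerically:
  x=-1.257: |R|=0.75423 <1
  x=-0.773: |R|=0.60942 <1
  x=-0.759: |R|=0.60969 <1
  x=-2.140: |R|=1.79094 >1
  x=-1.642: |R|=1.08354 >1
So |R|<1 on (-1.5625, 0).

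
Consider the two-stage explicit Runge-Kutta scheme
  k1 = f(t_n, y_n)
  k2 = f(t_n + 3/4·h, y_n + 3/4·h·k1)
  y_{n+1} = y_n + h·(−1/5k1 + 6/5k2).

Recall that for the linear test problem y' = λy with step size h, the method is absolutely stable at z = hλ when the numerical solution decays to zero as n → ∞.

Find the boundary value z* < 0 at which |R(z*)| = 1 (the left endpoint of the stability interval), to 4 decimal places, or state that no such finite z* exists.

On y'=λy, z=hλ:
  k1=λy_n ⇒ h·k1=z·y_n;  k2=λ(1+3/4z)y_n ⇒ h·k2=z(1+3/4z)y_n
  y_{n+1}/y_n = 1 − 1/5z + 6/5z(1+3/4z) = 1 + z + 9/10z²
  R(z) = 1 + z + 9/10z².

Solve |R(x)|<1 on ℝ⁻.
x=-0.66: |R|=0.7320
R=1: x+9/10x²=0 ⇒ x=−10/9=-1.1111; min R=1−1/(4·9/10)=0.7222>−1
Confirm numerically:
  x=-0.996: |R|=0.89681 <1
  x=-0.985: |R|=0.88820 <1
  x=-0.775: |R|=0.76556 <1
  x=-1.401: |R|=1.36552 >1
  x=-1.261: |R|=1.17011 >1
  x=-1.238: |R|=1.14138 >1
So |R|<1 on (-1.1111, 0).

left endpoint -1.1111.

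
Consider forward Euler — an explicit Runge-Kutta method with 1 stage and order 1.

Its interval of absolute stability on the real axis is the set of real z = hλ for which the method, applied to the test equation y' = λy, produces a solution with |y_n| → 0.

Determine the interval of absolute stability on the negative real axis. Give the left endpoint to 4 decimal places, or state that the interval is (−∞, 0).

(-2.0000, 0).

Test eqn y'=λy, z=hλ:
  order 1, 1-stage ⇒ R(z)=1+z
  (e.g. R(-0.37)=0.63000, |R|=0.63000)

Solve |R(x)|<1 on ℝ⁻.
x=-0.37: |R|=0.6300
|R(-1.83)|=0.8300 |R(-0.94)|=0.0600 |R(-0.63)|=0.3700
Bisect:
  x_lo=-2.7566 |R|=1.7566  x_hi=-0.1557 |R|=0.8443
  mid=-1.45611 |R|=0.45611 →hi
  mid=-2.10634 |R|=1.10634 →lo
  mid=-1.78122 |R|=0.78122 →hi
  mid=-1.94378 |R|=0.94378 →hi
  mid=-2.02506 |R|=1.02506 →lo
  mid=-1.98442 |R|=0.98442 →hi
  mid=-2.00474 |R|=1.00474 →lo
  ...
  [-2.00014,-1.99998] ⇒ x*=-2.0000
Interval (-2.0000, 0).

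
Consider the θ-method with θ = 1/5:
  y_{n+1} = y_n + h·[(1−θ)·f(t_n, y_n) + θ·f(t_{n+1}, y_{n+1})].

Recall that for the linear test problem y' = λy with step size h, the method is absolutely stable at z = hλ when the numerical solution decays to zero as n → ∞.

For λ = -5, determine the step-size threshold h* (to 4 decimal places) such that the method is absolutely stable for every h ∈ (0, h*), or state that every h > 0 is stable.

On y'=λy, z=hλ:
  y_{n+1} = y_n + z·[4/5·y_n + 1/5·y_{n+1}] ⇒ (1 − 1/5z)y_{n+1} = (1 + 4/5z)y_n
  Hence R(z) = (1 + 4/5z)/(1 − 1/5z).

Boundary: |R(x)|=1, x<0.
x=-0.34: |R|=0.6816
R=−1: 1+4/5x = −1+1/5x ⇒ -3/5x=2 ⇒ x=2/(-3/5)=-3.3333
Confirm numerically:
  x=-3.259: |R|=0.97300 <1
  x=-2.866: |R|=0.82176 <1
  x=-2.371: |R|=0.60833 <1
  x=-2.239: |R|=0.54648 <1
  x=-3.740: |R|=1.13959 >1
  x=-3.519: |R|=1.06538 >1
  x=-3.432: |R|=1.03510 >1
Stable set (-3.3333, 0).

(-3.3333,0); λ=-5 ⇒ h* = (10/3)/5 = 0.6667.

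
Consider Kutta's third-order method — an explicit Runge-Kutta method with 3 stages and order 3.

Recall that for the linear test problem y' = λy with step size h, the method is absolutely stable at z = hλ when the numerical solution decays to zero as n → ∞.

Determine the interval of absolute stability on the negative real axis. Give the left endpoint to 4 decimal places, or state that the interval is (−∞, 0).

(-2.5127, 0).

With y'=λy (z=hλ):
  order 3, 3-stage ⇒ R(z)=1+z+z^2/2+z^3/6
  (e.g. R(-0.79)=0.43988, |R|=0.43988)

Solve |R(x)|<1 on ℝ⁻.
x=-0.79: |R|=0.4399
|R(-2.26)|=0.6301 |R(-1.18)|=0.2424 |R(-0.71)|=0.4824
Bisect:
  x_lo=-3.1065 |R|=2.2777  x_hi=-0.3792 |R|=0.6836
  mid=-1.74282 |R|=0.10639 →hi
  mid=-2.42465 |R|=0.86091 →hi
  mid=-2.76556 |R|=1.46672 →lo
  mid=-2.59510 |R|=1.14064 →lo
  mid=-2.50988 |R|=0.99529 →hi
  mid=-2.55249 |R|=1.06655 →lo
  mid=-2.53118 |R|=1.03057 →lo
  mid=-2.52053 |R|=1.01284 →lo
  mid=-2.51520 |R|=1.00405 →lo
  ...
  [-2.51287,-2.51271] ⇒ x*=-2.5127
So |R|<1 on (-2.5127, 0).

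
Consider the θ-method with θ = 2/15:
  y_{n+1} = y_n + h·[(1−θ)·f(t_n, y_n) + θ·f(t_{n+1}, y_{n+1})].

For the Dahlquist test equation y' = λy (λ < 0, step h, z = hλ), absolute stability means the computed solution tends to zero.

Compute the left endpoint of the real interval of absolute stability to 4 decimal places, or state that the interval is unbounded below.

z* = -2.7273.

On y'=λy, z=hλ:
  y_{n+1} = y_n + z·[13/15·y_n + 2/15·y_{n+1}] ⇒ (1 − 2/15z)y_{n+1} = (1 + 13/15z)y_n
  ⇒ R(z) = (1 + 13/15z)/(1 − 2/15z).

Need |R(x)|<1, x<0.
x=-1.72: |R|=0.3991
R=−1: 1+13/15x = −1+2/15x ⇒ -11/15x=2 ⇒ x=2/(-11/15)=-2.7273
Confirm numerically:
  x=-2.147: |R|=0.66917 <1
  x=-2.063: |R|=0.61795 <1
  x=-1.313: |R|=0.11738 <1
  x=-3.310: |R|=1.29648 >1
  x=-3.291: |R|=1.28732 >1
  x=-3.054: |R|=1.17027 >1
Interval (-2.7273, 0).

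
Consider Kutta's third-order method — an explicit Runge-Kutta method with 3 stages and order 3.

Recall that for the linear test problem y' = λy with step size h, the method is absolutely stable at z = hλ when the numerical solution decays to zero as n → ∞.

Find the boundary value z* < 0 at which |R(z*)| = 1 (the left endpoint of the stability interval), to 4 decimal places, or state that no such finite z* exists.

left endpoint -2.5127.

With y'=λy (z=hλ):
  order 3, 3-stage ⇒ R(z)=1+z+z^2/2+z^3/6
  (e.g. R(-0.4)=0.66933, |R|=0.66933)

Boundary: |R(x)|=1, x<0.
x=-0.4: |R|=0.6693
|R(-2.17)|=0.5186 |R(-1.59)|=0.0041 |R(-0.98)|=0.3433
Bisect:
  x_lo=-2.8552 |R|=1.6585  x_hi=-0.0894 |R|=0.9145
  mid=-1.47231 |R|=0.07962 →hi
  mid=-2.16376 |R|=0.51123 →hi
  mid=-2.50948 |R|=0.99464 →hi
  mid=-2.68234 |R|=1.30141 →lo
  mid=-2.59591 |R|=1.14206 →lo
  mid=-2.55269 |R|=1.06690 →lo
  mid=-2.53109 |R|=1.03041 →lo
  mid=-2.52028 |R|=1.01244 →lo
  mid=-2.51488 |R|=1.00351 →lo
  ...
  [-2.51285,-2.51269] ⇒ x*=-2.5127
Interval (-2.5127, 0).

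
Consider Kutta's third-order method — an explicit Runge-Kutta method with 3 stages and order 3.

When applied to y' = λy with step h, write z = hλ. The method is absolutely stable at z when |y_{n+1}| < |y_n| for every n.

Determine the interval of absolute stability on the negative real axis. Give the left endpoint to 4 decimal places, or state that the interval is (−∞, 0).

Test eqn y'=λy, z=hλ:
  order 3, 3-stage ⇒ R(z)=1+z+z^2/2+z^3/6
  (e.g. R(-1.29)=0.18427, |R|=0.18427)

Boundary: |R(x)|=1, x<0.
x=-1.29: |R|=0.1843
|R(-2.72)|=1.3747 |R(-1.05)|=0.3083 |R(-0.53)|=0.5856
Bisect:
  x_lo=-2.9314 |R|=1.8332  x_hi=-0.2095 |R|=0.8109
  mid=-1.57046 |R|=0.01716 →hi
  mid=-2.25093 |R|=0.61839 →hi
  mid=-2.59117 |R|=1.13368 →lo
  mid=-2.42105 |R|=0.85547 →hi
  mid=-2.50611 |R|=0.98913 →hi
  mid=-2.54864 |R|=1.06000 →lo
  mid=-2.52738 |R|=1.02422 →lo
  mid=-2.51674 |R|=1.00659 →lo
  mid=-2.51143 |R|=0.99783 →hi
  mid=-2.51409 |R|=1.00221 →lo
  ...
  [-2.51276,-2.51259] ⇒ x*=-2.5127
So |R|<1 on (-2.5127, 0).

z∈(-2.5127,0).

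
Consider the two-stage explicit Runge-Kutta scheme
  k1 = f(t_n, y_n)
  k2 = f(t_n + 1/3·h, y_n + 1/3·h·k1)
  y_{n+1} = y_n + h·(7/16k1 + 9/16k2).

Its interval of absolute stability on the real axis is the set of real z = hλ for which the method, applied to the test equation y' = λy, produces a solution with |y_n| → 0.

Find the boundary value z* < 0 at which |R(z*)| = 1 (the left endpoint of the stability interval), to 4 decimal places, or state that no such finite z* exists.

z* = -5.3333.

With y'=λy (z=hλ):
  k1=λy_n ⇒ h·k1=z·y_n;  k2=λ(1+1/3z)y_n ⇒ h·k2=z(1+1/3z)y_n
  y_{n+1}/y_n = 1 + 7/16z + 9/16z(1+1/3z) = 1 + z + 3/16z²
  so R(z) = 1 + z + 3/16z².

Find x<0 with |R(x)|<1.
x=-1.2: |R|=0.0700
R=1: x+3/16x²=0 ⇒ x=−16/3=-5.3333; min R=1−1/(4·3/16)=-0.3333>−1
Confirm numerically:
  x=-4.510: |R|=0.30377 <1
  x=-3.406: |R|=0.23084 <1
  x=-2.271: |R|=0.30398 <1
  x=-5.617: |R|=1.29875 >1
  x=-5.600: |R|=1.28000 >1
So |R|<1 on (-5.3333, 0).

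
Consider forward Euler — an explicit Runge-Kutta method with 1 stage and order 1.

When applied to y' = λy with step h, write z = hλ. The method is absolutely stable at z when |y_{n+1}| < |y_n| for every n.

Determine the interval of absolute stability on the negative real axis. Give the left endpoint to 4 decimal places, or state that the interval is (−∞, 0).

Set f=λy, z=hλ:
  order 1, 1-stage ⇒ R(z)=1+z
  (e.g. R(-0.63)=0.37000, |R|=0.37000)

Need |R(x)|<1, x<0.
x=-0.63: |R|=0.3700
|R(-1.51)|=0.5100 |R(-0.92)|=0.0800 |R(-0.8)|=0.2000
Bisect:
  x_lo=-2.8116 |R|=1.8116  x_hi=-0.3377 |R|=0.6623
  mid=-1.57465 |R|=0.57465 →hi
  mid=-2.19313 |R|=1.19313 →lo
  mid=-1.88389 |R|=0.88389 →hi
  mid=-2.03851 |R|=1.03851 →lo
  mid=-1.96120 |R|=0.96120 →hi
  mid=-1.99986 |R|=0.99986 →hi
  mid=-2.01918 |R|=1.01918 →lo
  mid=-2.00952 |R|=1.00952 →lo
  mid=-2.00469 |R|=1.00469 →lo
  ...
  [-2.00001,-1.99986] ⇒ x*=-2.0000
So |R|<1 on (-2.0000, 0).

(-2.0000, 0).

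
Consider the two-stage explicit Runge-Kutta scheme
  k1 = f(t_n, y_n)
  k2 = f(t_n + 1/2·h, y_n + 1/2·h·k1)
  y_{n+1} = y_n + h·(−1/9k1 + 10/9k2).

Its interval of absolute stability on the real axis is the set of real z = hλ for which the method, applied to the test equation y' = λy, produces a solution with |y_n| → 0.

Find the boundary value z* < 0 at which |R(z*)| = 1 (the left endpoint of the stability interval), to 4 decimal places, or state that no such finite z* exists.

z* = -1.8000.

With y'=λy (z=hλ):
  k1=λy_n ⇒ h·k1=z·y_n;  k2=λ(1+1/2z)y_n ⇒ h·k2=z(1+1/2z)y_n
  y_{n+1}/y_n = 1 − 1/9z + 10/9z(1+1/2z) = 1 + z + 5/9z²
  ⇒ R(z) = 1 + z + 5/9z².

Need |R(x)|<1, x<0.
x=-1.12: |R|=0.5769
R=1: x+5/9x²=0 ⇒ x=−9/5=-1.8000; min R=1−1/(4·5/9)=0.5500>−1
Confirm numerically:
  x=-1.433: |R|=0.70783 <1
  x=-1.282: |R|=0.63107 <1
  x=-1.201: |R|=0.60033 <1
  x=-2.182: |R|=1.46307 >1
  x=-2.013: |R|=1.23821 >1
Interval (-1.8000, 0).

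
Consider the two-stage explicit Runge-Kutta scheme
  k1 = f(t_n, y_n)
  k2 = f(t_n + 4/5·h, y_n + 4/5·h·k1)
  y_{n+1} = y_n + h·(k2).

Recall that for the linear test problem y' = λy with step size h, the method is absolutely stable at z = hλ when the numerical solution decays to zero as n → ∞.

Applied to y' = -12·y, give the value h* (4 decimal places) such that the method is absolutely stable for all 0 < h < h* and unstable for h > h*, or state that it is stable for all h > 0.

(-1.2500,0); λ=-12 ⇒ h* = (5/4)/12 = 0.1042.

Set f=λy, z=hλ:
  k1=λy_n ⇒ h·k1=z·y_n;  k2=λ(1+4/5z)y_n ⇒ h·k2=z(1+4/5z)y_n
  y_{n+1}/y_n = 1 + z(1+4/5z) = 1 + z + 4/5z²
  Hence R(z) = 1 + z + 4/5z².

Boundary: |R(x)|=1, x<0.
x=-1.78: |R|=1.7547
R=1: x+4/5x²=0 ⇒ x=−5/4=-1.2500; min R=1−1/(4·4/5)=0.6875>−1
Confirm numerically:
  x=-1.145: |R|=0.90382 <1
  x=-1.103: |R|=0.87029 <1
  x=-1.046: |R|=0.82929 <1
  x=-1.830: |R|=1.84912 >1
  x=-1.481: |R|=1.27369 >1
Stable set (-1.2500, 0).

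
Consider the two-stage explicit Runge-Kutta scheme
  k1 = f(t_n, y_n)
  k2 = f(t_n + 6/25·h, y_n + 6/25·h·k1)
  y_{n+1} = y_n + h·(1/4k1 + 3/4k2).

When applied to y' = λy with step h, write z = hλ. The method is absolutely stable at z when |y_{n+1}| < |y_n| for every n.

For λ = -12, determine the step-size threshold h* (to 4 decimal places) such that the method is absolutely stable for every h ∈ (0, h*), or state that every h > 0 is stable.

(-5.5556,0); λ=-12 ⇒ h* = (50/9)/12 = 0.4630.

With y'=λy (z=hλ):
  k1=λy_n ⇒ h·k1=z·y_n;  k2=λ(1+6/25z)y_n ⇒ h·k2=z(1+6/25z)y_n
  y_{n+1}/y_n = 1 + 1/4z + 3/4z(1+6/25z) = 1 + z + 9/50z²
  Hence R(z) = 1 + z + 9/50z².

Solve |R(x)|<1 on ℝ⁻.
x=-0.83: |R|=0.2940
R=1: x+9/50x²=0 ⇒ x=−50/9=-5.5556; min R=1−1/(4·9/50)=-0.3889>−1
Confirm numerically:
  x=-4.882: |R|=0.40811 <1
  x=-4.388: |R|=0.07782 <1
  x=-4.361: |R|=0.06230 <1
  x=-4.003: |R|=0.11868 <1
  x=-5.944: |R|=1.41560 >1
  x=-5.790: |R|=1.24434 >1
Stable set (-5.5556, 0).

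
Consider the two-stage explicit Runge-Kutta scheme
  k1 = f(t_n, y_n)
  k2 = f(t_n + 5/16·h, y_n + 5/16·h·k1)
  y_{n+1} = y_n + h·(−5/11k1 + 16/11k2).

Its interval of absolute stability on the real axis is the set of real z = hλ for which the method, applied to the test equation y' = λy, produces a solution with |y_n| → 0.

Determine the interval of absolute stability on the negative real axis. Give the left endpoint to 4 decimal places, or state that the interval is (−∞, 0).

(-2.2000, 0).

Set f=λy, z=hλ:
  k1=λy_n ⇒ h·k1=z·y_n;  k2=λ(1+5/16z)y_n ⇒ h·k2=z(1+5/16z)y_n
  y_{n+1}/y_n = 1 − 5/11z + 16/11z(1+5/16z) = 1 + z + 5/11z²
  R(z) = 1 + z + 5/11z².

Need |R(x)|<1, x<0.
x=-1.68: |R|=0.6029
R=1: x+5/11x²=0 ⇒ x=−11/5=-2.2000; min R=1−1/(4·5/11)=0.4500>−1
Confirm numerically:
  x=-1.889: |R|=0.73296 <1
  x=-1.400: |R|=0.49091 <1
  x=-0.945: |R|=0.46092 <1
  x=-0.927: |R|=0.46360 <1
  x=-2.744: |R|=1.67852 >1
  x=-2.441: |R|=1.26740 >1
Interval (-2.2000, 0).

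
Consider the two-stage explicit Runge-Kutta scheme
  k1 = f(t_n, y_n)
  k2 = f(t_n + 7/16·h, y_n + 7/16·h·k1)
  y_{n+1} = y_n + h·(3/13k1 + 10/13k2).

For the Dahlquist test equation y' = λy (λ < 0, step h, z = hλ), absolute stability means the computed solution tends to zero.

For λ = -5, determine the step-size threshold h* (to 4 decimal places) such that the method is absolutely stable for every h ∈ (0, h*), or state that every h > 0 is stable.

(-2.9714,0); λ=-5 ⇒ h* = (104/35)/5 = 0.5943.

Test eqn y'=λy, z=hλ:
  k1=λy_n ⇒ h·k1=z·y_n;  k2=λ(1+7/16z)y_n ⇒ h·k2=z(1+7/16z)y_n
  y_{n+1}/y_n = 1 + 3/13z + 10/13z(1+7/16z) = 1 + z + 35/104z²
  ⇒ R(z) = 1 + z + 35/104z².

Solve |R(x)|<1 on ℝ⁻.
x=-0.42: |R|=0.6394
R=1: x+35/104x²=0 ⇒ x=−104/35=-2.9714; min R=1−1/(4·35/104)=0.2571>−1
Confirm numerically:
  x=-2.239: |R|=0.44811 <1
  x=-1.970: |R|=0.33607 <1
  x=-1.447: |R|=0.25765 <1
  x=-3.478: |R|=1.59293 >1
  x=-3.332: |R|=1.40433 >1
  x=-3.257: |R|=1.31302 >1
Stable set (-2.9714, 0).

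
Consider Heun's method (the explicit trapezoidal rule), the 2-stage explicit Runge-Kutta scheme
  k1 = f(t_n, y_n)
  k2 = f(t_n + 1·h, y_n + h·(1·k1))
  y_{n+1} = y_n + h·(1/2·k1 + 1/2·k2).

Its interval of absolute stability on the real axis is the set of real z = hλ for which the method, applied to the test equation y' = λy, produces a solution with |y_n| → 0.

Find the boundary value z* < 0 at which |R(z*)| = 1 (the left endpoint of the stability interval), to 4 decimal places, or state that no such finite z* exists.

z* = -2.0000.

Test eqn y'=λy, z=hλ:
  order 2, 2-stage ⇒ R(z)=1+z+z^2/2
  (e.g. R(-1.25)=0.53125, |R|=0.53125)

Need |R(x)|<1, x<0.
x=-1.25: |R|=0.5312
|R(-2.39)|=1.4661 |R(-0.9)|=0.5050 |R(-0.56)|=0.5968
Bisect:
  x_lo=-2.6258 |R|=1.8217  x_hi=-0.1022 |R|=0.9030
  mid=-1.36401 |R|=0.56625 →hi
  mid=-1.99492 |R|=0.99494 →hi
  mid=-2.31038 |R|=1.35855 →lo
  mid=-2.15265 |R|=1.16430 →lo
  mid=-2.07379 |R|=1.07651 →lo
  mid=-2.03436 |R|=1.03495 →lo
  mid=-2.01464 |R|=1.01475 →lo
  mid=-2.00478 |R|=1.00479 →lo
  mid=-1.99985 |R|=0.99985 →hi
  ...
  [-2.00001,-1.99985] ⇒ x*=-2.0000
So |R|<1 on (-2.0000, 0).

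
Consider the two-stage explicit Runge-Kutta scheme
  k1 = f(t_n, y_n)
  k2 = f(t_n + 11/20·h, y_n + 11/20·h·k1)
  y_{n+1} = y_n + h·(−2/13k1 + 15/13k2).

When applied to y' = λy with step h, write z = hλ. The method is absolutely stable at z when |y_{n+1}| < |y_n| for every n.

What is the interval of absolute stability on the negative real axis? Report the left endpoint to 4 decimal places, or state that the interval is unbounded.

(-1.5758, 0).

On y'=λy, z=hλ:
  k1=λy_n ⇒ h·k1=z·y_n;  k2=λ(1+11/20z)y_n ⇒ h·k2=z(1+11/20z)y_n
  y_{n+1}/y_n = 1 − 2/13z + 15/13z(1+11/20z) = 1 + z + 33/52z²
  R(z) = 1 + z + 33/52z².

Find x<0 with |R(x)|<1.
x=-0.38: |R|=0.7116
R=1: x+33/52x²=0 ⇒ x=−52/33=-1.5758; min R=1−1/(4·33/52)=0.6061>−1
Confirm numerically:
  x=-1.531: |R|=0.95651 <1
  x=-0.909: |R|=0.61537 <1
  x=-0.717: |R|=0.60925 <1
  x=-2.156: |R|=1.79391 >1
  x=-1.948: |R|=1.46018 >1
  x=-1.883: |R|=1.36715 >1
Stable set (-1.5758, 0).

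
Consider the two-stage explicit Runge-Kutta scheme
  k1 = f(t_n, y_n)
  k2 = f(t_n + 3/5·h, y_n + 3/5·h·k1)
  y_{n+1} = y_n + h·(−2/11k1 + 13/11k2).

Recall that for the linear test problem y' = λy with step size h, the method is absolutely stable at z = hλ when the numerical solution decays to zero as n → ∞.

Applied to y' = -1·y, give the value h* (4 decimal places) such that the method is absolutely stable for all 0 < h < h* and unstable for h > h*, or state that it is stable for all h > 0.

Set f=λy, z=hλ:
  k1=λy_n ⇒ h·k1=z·y_n;  k2=λ(1+3/5z)y_n ⇒ h·k2=z(1+3/5z)y_n
  y_{n+1}/y_n = 1 − 2/11z + 13/11z(1+3/5z) = 1 + z + 39/55z²
  so R(z) = 1 + z + 39/55z².

Need |R(x)|<1, x<0.
x=-0.8: |R|=0.6538
R=1: x+39/55x²=0 ⇒ x=−55/39=-1.4103; min R=1−1/(4·39/55)=0.6474>−1
Confirm numerically:
  x=-1.239: |R|=0.84954 <1
  x=-1.238: |R|=0.84878 <1
  x=-0.861: |R|=0.66466 <1
  x=-0.616: |R|=0.65307 <1
  x=-1.674: |R|=1.31307 >1
  x=-1.663: |R|=1.29804 >1
  x=-1.455: |R|=1.04616 >1
So |R|<1 on (-1.4103, 0).

(-1.4103,0); λ=-1 ⇒ h* = (55/39)/1 = 1.4103.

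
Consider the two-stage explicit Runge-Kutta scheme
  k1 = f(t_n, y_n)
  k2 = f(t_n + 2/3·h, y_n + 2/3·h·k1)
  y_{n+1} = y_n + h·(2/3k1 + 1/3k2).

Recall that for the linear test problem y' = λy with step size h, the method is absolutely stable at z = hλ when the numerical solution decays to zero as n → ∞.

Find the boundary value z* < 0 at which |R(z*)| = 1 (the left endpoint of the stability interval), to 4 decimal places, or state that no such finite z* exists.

z* = -4.5000.

With y'=λy (z=hλ):
  k1=λy_n ⇒ h·k1=z·y_n;  k2=λ(1+2/3z)y_n ⇒ h·k2=z(1+2/3z)y_n
  y_{n+1}/y_n = 1 + 2/3z + 1/3z(1+2/3z) = 1 + z + 2/9z²
  R(z) = 1 + z + 2/9z².

Boundary: |R(x)|=1, x<0.
x=-1.5: |R|=0.0000
R=1: x+2/9x²=0 ⇒ x=−9/2=-4.5000; min R=1−1/(4·2/9)=-0.1250>−1
Confirm numerically:
  x=-3.264: |R|=0.10349 <1
  x=-3.103: |R|=0.03669 <1
  x=-2.405: |R|=0.11966 <1
  x=-5.050: |R|=1.61722 >1
  x=-4.667: |R|=1.17320 >1
  x=-4.665: |R|=1.17105 >1
So |R|<1 on (-4.5000, 0).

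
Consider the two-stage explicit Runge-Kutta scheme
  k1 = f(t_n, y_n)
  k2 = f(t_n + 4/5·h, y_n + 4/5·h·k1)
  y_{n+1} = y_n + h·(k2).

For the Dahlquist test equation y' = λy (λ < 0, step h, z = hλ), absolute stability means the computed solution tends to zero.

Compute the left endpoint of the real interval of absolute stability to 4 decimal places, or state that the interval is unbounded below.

With y'=λy (z=hλ):
  k1=λy_n ⇒ h·k1=z·y_n;  k2=λ(1+4/5z)y_n ⇒ h·k2=z(1+4/5z)y_n
  y_{n+1}/y_n = 1 + z(1+4/5z) = 1 + z + 4/5z²
  ⇒ R(z) = 1 + z + 4/5z².

Solve |R(x)|<1 on ℝ⁻.
x=-1.56: |R|=1.3869
R=1: x+4/5x²=0 ⇒ x=−5/4=-1.2500; min R=1−1/(4·4/5)=0.6875>−1
Confirm numerically:
  x=-1.146: |R|=0.90465 <1
  x=-0.621: |R|=0.68751 <1
  x=-0.594: |R|=0.68827 <1
  x=-1.724: |R|=1.65374 >1
  x=-1.432: |R|=1.20850 >1
  x=-1.330: |R|=1.08512 >1
So |R|<1 on (-1.2500, 0).

z* = -1.2500.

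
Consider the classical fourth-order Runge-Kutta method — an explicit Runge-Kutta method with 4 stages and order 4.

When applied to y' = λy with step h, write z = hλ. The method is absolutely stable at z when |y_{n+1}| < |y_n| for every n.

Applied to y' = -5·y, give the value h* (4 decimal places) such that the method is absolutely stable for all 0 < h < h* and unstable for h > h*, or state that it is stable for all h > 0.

Test eqn y'=λy, z=hλ:
  order 4, 4-stage ⇒ R(z)=1+z+z^2/2+z^3/6+z^4/24
  (e.g. R(-0.32)=0.72618, |R|=0.72618)

Need |R(x)|<1, x<0.
x=-0.32: |R|=0.7262
|R(-1.54)|=0.2714 |R(-0.96)|=0.3887 |R(-0.92)|=0.4033
Bisect:
  x_lo=-3.3195 |R|=2.1530  x_hi=-0.3410 |R|=0.7111
  mid=-1.83025 |R|=0.29038 →hi
  mid=-2.57489 |R|=0.72643 →hi
  mid=-2.94721 |R|=1.27286 →lo
  mid=-2.76105 |R|=0.96406 →hi
  mid=-2.85413 |R|=1.10884 →lo
  mid=-2.80759 |R|=1.03414 →lo
  mid=-2.78432 |R|=0.99854 →hi
  ...
  [-2.78541,-2.78523] ⇒ x*=-2.7853
Interval (-2.7853, 0).

(-2.7853,0); λ=-5 ⇒ h* = 0.5571.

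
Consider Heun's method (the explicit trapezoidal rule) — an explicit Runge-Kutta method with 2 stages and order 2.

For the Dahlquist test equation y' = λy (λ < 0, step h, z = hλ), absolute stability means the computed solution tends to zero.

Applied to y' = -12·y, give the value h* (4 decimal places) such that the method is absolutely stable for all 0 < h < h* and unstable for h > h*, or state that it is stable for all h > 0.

On y'=λy, z=hλ:
  order 2, 2-stage ⇒ R(z)=1+z+z^2/2
  (e.g. R(-1.32)=0.55120, |R|=0.55120)

Boundary: |R(x)|=1, x<0.
x=-1.32: |R|=0.5512
|R(-1.69)|=0.7380 |R(-1.44)|=0.5968 |R(-0.68)|=0.5512
Bisect:
  x_lo=-2.7964 |R|=2.1135  x_hi=-0.1603 |R|=0.8525
  mid=-1.47837 |R|=0.61442 →hi
  mid=-2.13739 |R|=1.14683 →lo
  mid=-1.80788 |R|=0.82633 →hi
  mid=-1.97263 |R|=0.97301 →hi
  mid=-2.05501 |R|=1.05653 →lo
  mid=-2.01382 |R|=1.01392 →lo
  mid=-1.99323 |R|=0.99325 →hi
  mid=-2.00353 |R|=1.00353 →lo
  mid=-1.99838 |R|=0.99838 →hi
  mid=-2.00095 |R|=1.00095 →lo
  ...
  [-2.00015,-1.99999] ⇒ x*=-2.0000
So |R|<1 on (-2.0000, 0).

(-2.0000,0); λ=-12 ⇒ h* = 0.1667.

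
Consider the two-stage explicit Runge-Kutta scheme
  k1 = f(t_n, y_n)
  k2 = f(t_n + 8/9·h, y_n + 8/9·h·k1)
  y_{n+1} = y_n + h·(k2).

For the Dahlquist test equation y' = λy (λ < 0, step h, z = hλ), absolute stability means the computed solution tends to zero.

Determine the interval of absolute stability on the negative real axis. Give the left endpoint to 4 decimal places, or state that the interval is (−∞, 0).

With y'=λy (z=hλ):
  k1=λy_n ⇒ h·k1=z·y_n;  k2=λ(1+8/9z)y_n ⇒ h·k2=z(1+8/9z)y_n
  y_{n+1}/y_n = 1 + z(1+8/9z) = 1 + z + 8/9z²
  so R(z) = 1 + z + 8/9z².

Solve |R(x)|<1 on ℝ⁻.
x=-1.75: |R|=1.9722
R=1: x+8/9x²=0 ⇒ x=−9/8=-1.1250; min R=1−1/(4·8/9)=0.7188>−1
Confirm numerically:
  x=-0.892: |R|=0.81526 <1
  x=-0.674: |R|=0.72980 <1
  x=-0.633: |R|=0.72317 <1
  x=-0.520: |R|=0.72036 <1
  x=-1.603: |R|=1.68110 >1
  x=-1.448: |R|=1.41574 >1
So |R|<1 on (-1.1250, 0).

z∈(-1.1250,0).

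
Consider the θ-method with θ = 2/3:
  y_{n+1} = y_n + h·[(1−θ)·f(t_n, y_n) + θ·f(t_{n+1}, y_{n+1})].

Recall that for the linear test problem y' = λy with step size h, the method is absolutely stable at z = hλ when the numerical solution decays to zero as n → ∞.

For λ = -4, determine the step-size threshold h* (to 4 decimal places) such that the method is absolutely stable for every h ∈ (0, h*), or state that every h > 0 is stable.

With y'=λy (z=hλ):
  y_{n+1} = y_n + z·[1/3·y_n + 2/3·y_{n+1}] ⇒ (1 − 2/3z)y_{n+1} = (1 + 1/3z)y_n
  Hence R(z) = (1 + 1/3z)/(1 − 2/3z).

Find x<0 with |R(x)|<1.
x=-0.99: |R|=0.4036
x=-2: |R|=0.1429
x=-10: |R|=0.3043
x=-100: |R|=0.4778
θ=2/3≥1/2 ⇒ |1+1/3x|<|1−2/3x| ∀x<0 ⇒ interval (−∞,0).

interval (−∞, 0). Any h>0 works for λ=-4.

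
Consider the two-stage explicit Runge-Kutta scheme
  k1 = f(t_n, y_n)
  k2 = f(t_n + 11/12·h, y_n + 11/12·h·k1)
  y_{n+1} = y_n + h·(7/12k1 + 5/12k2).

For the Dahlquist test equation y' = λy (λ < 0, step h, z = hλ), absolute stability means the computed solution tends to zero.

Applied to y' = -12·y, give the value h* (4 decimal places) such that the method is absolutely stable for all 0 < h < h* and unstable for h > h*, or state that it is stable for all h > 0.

(-2.6182,0); λ=-12 ⇒ h* = (144/55)/12 = 0.2182.

With y'=λy (z=hλ):
  k1=λy_n ⇒ h·k1=z·y_n;  k2=λ(1+11/12z)y_n ⇒ h·k2=z(1+11/12z)y_n
  y_{n+1}/y_n = 1 + 7/12z + 5/12z(1+11/12z) = 1 + z + 55/144z²
  ⇒ R(z) = 1 + z + 55/144z².

Need |R(x)|<1, x<0.
x=-1.47: |R|=0.3553
R=1: x+55/144x²=0 ⇒ x=−144/55=-2.6182; min R=1−1/(4·55/144)=0.3455>−1
Confirm numerically:
  x=-2.047: |R|=0.55343 <1
  x=-2.040: |R|=0.54950 <1
  x=-1.795: |R|=0.43563 <1
  x=-1.520: |R|=0.36244 <1
  x=-3.095: |R|=1.56366 >1
  x=-3.085: |R|=1.55005 >1
  x=-2.989: |R|=1.42334 >1
So |R|<1 on (-2.6182, 0).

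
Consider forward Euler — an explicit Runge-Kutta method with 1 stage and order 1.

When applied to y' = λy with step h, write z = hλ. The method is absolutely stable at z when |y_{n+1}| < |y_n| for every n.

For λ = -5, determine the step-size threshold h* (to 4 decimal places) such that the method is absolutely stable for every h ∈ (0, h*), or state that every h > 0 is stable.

On y'=λy, z=hλ:
  order 1, 1-stage ⇒ R(z)=1+z
  (e.g. R(-1.74)=-0.74000, |R|=0.74000)

Need |R(x)|<1, x<0.
x=-1.74: |R|=0.7400
|R(-2.17)|=1.1700 |R(-2.14)|=1.1400 |R(-0.95)|=0.0500
Bisect:
  x_lo=-2.3224 |R|=1.3224  x_hi=-0.3132 |R|=0.6868
  mid=-1.31783 |R|=0.31783 →hi
  mid=-1.82012 |R|=0.82012 →hi
  mid=-2.07127 |R|=1.07127 →lo
  mid=-1.94570 |R|=0.94570 →hi
  mid=-2.00848 |R|=1.00848 →lo
  mid=-1.97709 |R|=0.97709 →hi
  mid=-1.99279 |R|=0.99279 →hi
  mid=-2.00063 |R|=1.00063 →lo
  ...
  [-2.00002,-1.99990] ⇒ x*=-2.0000
So |R|<1 on (-2.0000, 0).

(-2.0000,0); λ=-5 ⇒ h* = 0.4000.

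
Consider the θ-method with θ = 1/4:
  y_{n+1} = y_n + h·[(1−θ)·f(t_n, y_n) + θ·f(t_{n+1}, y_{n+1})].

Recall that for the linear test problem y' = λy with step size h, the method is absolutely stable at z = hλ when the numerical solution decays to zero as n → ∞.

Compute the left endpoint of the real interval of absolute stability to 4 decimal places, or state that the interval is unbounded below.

On y'=λy, z=hλ:
  y_{n+1} = y_n + z·[3/4·y_n + 1/4·y_{n+1}] ⇒ (1 − 1/4z)y_{n+1} = (1 + 3/4z)y_n
  so R(z) = (1 + 3/4z)/(1 − 1/4z).

Find x<0 with |R(x)|<1.
x=-0.48: |R|=0.5714
R=−1: 1+3/4x = −1+1/4x ⇒ -1/2x=2 ⇒ x=2/(-1/2)=-4.0000
Confirm numerically:
  x=-3.429: |R|=0.84628 <1
  x=-2.575: |R|=0.56654 <1
  x=-1.886: |R|=0.28169 <1
  x=-4.424: |R|=1.10066 >1
  x=-4.286: |R|=1.06903 >1
So |R|<1 on (-4.0000, 0).

z* = -4.0000.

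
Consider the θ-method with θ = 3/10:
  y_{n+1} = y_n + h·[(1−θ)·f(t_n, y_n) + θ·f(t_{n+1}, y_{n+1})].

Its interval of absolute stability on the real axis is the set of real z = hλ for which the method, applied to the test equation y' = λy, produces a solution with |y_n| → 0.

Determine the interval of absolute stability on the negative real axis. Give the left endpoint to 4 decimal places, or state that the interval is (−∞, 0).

(-5.0000, 0).

Test eqn y'=λy, z=hλ:
  y_{n+1} = y_n + z·[7/10·y_n + 3/10·y_{n+1}] ⇒ (1 − 3/10z)y_{n+1} = (1 + 7/10z)y_n
  so R(z) = (1 + 7/10z)/(1 − 3/10z).

Need |R(x)|<1, x<0.
x=-1.06: |R|=0.1958
R=−1: 1+7/10x = −1+3/10x ⇒ -2/5x=2 ⇒ x=2/(-2/5)=-5.0000
Confirm numerically:
  x=-3.388: |R|=0.68022 <1
  x=-3.118: |R|=0.61104 <1
  x=-2.988: |R|=0.57562 <1
  x=-2.778: |R|=0.51522 <1
  x=-5.593: |R|=1.08858 >1
  x=-5.469: |R|=1.07104 >1
  x=-5.343: |R|=1.05271 >1
So |R|<1 on (-5.0000, 0).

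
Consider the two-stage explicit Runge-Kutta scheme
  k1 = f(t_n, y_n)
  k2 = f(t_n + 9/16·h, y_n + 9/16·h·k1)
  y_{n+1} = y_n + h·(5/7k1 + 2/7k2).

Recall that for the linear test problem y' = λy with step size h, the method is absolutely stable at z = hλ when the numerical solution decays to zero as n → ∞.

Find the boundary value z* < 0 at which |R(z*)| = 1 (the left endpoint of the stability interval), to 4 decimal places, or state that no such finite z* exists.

left endpoint -6.2222.

On y'=λy, z=hλ:
  k1=λy_n ⇒ h·k1=z·y_n;  k2=λ(1+9/16z)y_n ⇒ h·k2=z(1+9/16z)y_n
  y_{n+1}/y_n = 1 + 5/7z + 2/7z(1+9/16z) = 1 + z + 9/56z²
  R(z) = 1 + z + 9/56z².

Solve |R(x)|<1 on ℝ⁻.
x=-1.18: |R|=0.0438
R=1: x+9/56x²=0 ⇒ x=−56/9=-6.2222; min R=1−1/(4·9/56)=-0.5556>−1
Confirm numerically:
  x=-5.675: |R|=0.50090 <1
  x=-3.322: |R|=0.54841 <1
  x=-2.682: |R|=0.52596 <1
  x=-2.497: |R|=0.49494 <1
  x=-6.738: |R|=1.55853 >1
  x=-6.704: |R|=1.51908 >1
  x=-6.529: |R|=1.32190 >1
So |R|<1 on (-6.2222, 0).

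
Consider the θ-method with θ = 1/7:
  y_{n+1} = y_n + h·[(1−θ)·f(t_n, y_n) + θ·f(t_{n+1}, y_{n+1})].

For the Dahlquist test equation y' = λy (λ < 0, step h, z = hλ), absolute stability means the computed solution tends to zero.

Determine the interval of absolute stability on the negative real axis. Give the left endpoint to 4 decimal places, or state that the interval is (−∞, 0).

(-2.8000, 0).

On y'=λy, z=hλ:
  y_{n+1} = y_n + z·[6/7·y_n + 1/7·y_{n+1}] ⇒ (1 − 1/7z)y_{n+1} = (1 + 6/7z)y_n
  Hence R(z) = (1 + 6/7z)/(1 − 1/7z).

Need |R(x)|<1, x<0.
x=-1.54: |R|=0.2623
R=−1: 1+6/7x = −1+1/7x ⇒ -5/7x=2 ⇒ x=2/(-5/7)=-2.8000
Confirm numerically:
  x=-2.226: |R|=0.68892 <1
  x=-2.137: |R|=0.63719 <1
  x=-1.834: |R|=0.45325 <1
  x=-1.565: |R|=0.27904 <1
  x=-3.195: |R|=1.19372 >1
  x=-3.072: |R|=1.13503 >1
  x=-2.911: |R|=1.05600 >1
Stable set (-2.8000, 0).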